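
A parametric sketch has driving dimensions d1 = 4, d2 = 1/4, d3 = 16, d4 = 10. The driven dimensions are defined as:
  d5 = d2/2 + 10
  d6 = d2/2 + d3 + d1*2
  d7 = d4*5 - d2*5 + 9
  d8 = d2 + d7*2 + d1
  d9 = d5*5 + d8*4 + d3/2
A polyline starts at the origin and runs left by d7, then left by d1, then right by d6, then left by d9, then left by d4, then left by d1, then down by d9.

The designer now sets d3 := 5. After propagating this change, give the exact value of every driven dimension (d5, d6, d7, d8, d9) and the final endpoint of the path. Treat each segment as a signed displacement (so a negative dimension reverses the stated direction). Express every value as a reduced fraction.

Apply edit: d3 := 5
  d5 = d2/2 + 10 = 81/8
  d6 = d2/2 + d3 + d1*2 = 105/8
  d7 = d4*5 - d2*5 + 9 = 231/4
  d8 = d2 + d7*2 + d1 = 479/4
  d9 = d5*5 + d8*4 + d3/2 = 4257/8
Walk from origin (0, 0):
  seg 1: left by d7 = 231/4 → (-231/4, 0)
  seg 2: left by d1 = 4 → (-247/4, 0)
  seg 3: right by d6 = 105/8 → (-389/8, 0)
  seg 4: left by d9 = 4257/8 → (-2323/4, 0)
  seg 5: left by d4 = 10 → (-2363/4, 0)
  seg 6: left by d1 = 4 → (-2379/4, 0)
  seg 7: down by d9 = 4257/8 → (-2379/4, -4257/8)

d5 = 81/8
d6 = 105/8
d7 = 231/4
d8 = 479/4
d9 = 4257/8
endpoint = (-2379/4, -4257/8)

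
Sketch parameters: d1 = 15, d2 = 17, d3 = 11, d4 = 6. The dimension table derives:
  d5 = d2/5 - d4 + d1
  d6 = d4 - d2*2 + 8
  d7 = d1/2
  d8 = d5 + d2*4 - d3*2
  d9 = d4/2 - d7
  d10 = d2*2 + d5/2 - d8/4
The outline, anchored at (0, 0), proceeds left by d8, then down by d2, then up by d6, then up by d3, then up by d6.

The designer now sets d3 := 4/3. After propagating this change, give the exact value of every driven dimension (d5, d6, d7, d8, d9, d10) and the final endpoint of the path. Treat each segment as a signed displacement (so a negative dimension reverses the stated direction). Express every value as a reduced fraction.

d5 = 62/5
d6 = -20
d7 = 15/2
d8 = 1166/15
d9 = -9/2
d10 = 623/30
endpoint = (-1166/15, -167/3)

Apply edit: d3 := 4/3
  d5 = d2/5 - d4 + d1 = 62/5
  d6 = d4 - d2*2 + 8 = -20
  d7 = d1/2 = 15/2
  d8 = d5 + d2*4 - d3*2 = 1166/15
  d9 = d4/2 - d7 = -9/2
  d10 = d2*2 + d5/2 - d8/4 = 623/30
Walk from origin (0, 0):
  seg 1: left by d8 = 1166/15 → (-1166/15, 0)
  seg 2: down by d2 = 17 → (-1166/15, -17)
  seg 3: up by d6 = -20 → (-1166/15, -37)
  seg 4: up by d3 = 4/3 → (-1166/15, -107/3)
  seg 5: up by d6 = -20 → (-1166/15, -167/3)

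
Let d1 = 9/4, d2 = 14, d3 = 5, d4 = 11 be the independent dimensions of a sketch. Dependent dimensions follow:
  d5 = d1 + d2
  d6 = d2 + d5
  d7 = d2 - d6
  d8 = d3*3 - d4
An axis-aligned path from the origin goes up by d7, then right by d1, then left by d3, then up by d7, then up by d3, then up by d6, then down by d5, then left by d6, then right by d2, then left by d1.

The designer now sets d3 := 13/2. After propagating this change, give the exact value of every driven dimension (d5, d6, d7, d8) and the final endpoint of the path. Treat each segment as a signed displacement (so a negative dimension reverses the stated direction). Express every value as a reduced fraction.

Apply edit: d3 := 13/2
  d5 = d1 + d2 = 65/4
  d6 = d2 + d5 = 121/4
  d7 = d2 - d6 = -65/4
  d8 = d3*3 - d4 = 17/2
Walk from origin (0, 0):
  seg 1: up by d7 = -65/4 → (0, -65/4)
  seg 2: right by d1 = 9/4 → (9/4, -65/4)
  seg 3: left by d3 = 13/2 → (-17/4, -65/4)
  seg 4: up by d7 = -65/4 → (-17/4, -65/2)
  seg 5: up by d3 = 13/2 → (-17/4, -26)
  seg 6: up by d6 = 121/4 → (-17/4, 17/4)
  seg 7: down by d5 = 65/4 → (-17/4, -12)
  seg 8: left by d6 = 121/4 → (-69/2, -12)
  seg 9: right by d2 = 14 → (-41/2, -12)
  seg 10: left by d1 = 9/4 → (-91/4, -12)

d5 = 65/4
d6 = 121/4
d7 = -65/4
d8 = 17/2
endpoint = (-91/4, -12)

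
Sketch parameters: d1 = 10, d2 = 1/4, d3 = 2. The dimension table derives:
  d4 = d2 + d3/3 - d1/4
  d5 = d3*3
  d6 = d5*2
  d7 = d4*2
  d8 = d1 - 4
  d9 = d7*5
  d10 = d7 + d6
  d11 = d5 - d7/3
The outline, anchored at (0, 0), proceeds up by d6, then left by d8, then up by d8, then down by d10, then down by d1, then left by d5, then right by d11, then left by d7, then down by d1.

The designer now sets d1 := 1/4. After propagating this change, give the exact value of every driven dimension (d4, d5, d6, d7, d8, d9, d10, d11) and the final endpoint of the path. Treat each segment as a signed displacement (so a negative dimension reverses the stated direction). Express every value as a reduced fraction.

d4 = 41/48
d5 = 6
d6 = 12
d7 = 41/24
d8 = -15/4
d9 = 205/24
d10 = 329/24
d11 = 391/72
endpoint = (53/36, -143/24)

Apply edit: d1 := 1/4
  d4 = d2 + d3/3 - d1/4 = 41/48
  d5 = d3*3 = 6
  d6 = d5*2 = 12
  d7 = d4*2 = 41/24
  d8 = d1 - 4 = -15/4
  d9 = d7*5 = 205/24
  d10 = d7 + d6 = 329/24
  d11 = d5 - d7/3 = 391/72
Walk from origin (0, 0):
  seg 1: up by d6 = 12 → (0, 12)
  seg 2: left by d8 = -15/4 → (15/4, 12)
  seg 3: up by d8 = -15/4 → (15/4, 33/4)
  seg 4: down by d10 = 329/24 → (15/4, -131/24)
  seg 5: down by d1 = 1/4 → (15/4, -137/24)
  seg 6: left by d5 = 6 → (-9/4, -137/24)
  seg 7: right by d11 = 391/72 → (229/72, -137/24)
  seg 8: left by d7 = 41/24 → (53/36, -137/24)
  seg 9: down by d1 = 1/4 → (53/36, -143/24)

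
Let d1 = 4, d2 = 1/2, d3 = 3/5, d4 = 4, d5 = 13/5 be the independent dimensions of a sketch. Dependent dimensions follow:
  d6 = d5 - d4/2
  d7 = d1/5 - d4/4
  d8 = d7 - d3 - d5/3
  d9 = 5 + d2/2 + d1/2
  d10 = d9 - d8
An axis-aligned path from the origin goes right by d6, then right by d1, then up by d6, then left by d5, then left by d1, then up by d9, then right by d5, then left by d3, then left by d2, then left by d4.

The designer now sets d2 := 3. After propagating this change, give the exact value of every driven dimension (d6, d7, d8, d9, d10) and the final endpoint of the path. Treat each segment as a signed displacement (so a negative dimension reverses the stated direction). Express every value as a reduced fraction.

Apply edit: d2 := 3
  d6 = d5 - d4/2 = 3/5
  d7 = d1/5 - d4/4 = -1/5
  d8 = d7 - d3 - d5/3 = -5/3
  d9 = 5 + d2/2 + d1/2 = 17/2
  d10 = d9 - d8 = 61/6
Walk from origin (0, 0):
  seg 1: right by d6 = 3/5 → (3/5, 0)
  seg 2: right by d1 = 4 → (23/5, 0)
  seg 3: up by d6 = 3/5 → (23/5, 3/5)
  seg 4: left by d5 = 13/5 → (2, 3/5)
  seg 5: left by d1 = 4 → (-2, 3/5)
  seg 6: up by d9 = 17/2 → (-2, 91/10)
  seg 7: right by d5 = 13/5 → (3/5, 91/10)
  seg 8: left by d3 = 3/5 → (0, 91/10)
  seg 9: left by d2 = 3 → (-3, 91/10)
  seg 10: left by d4 = 4 → (-7, 91/10)

d6 = 3/5
d7 = -1/5
d8 = -5/3
d9 = 17/2
d10 = 61/6
endpoint = (-7, 91/10)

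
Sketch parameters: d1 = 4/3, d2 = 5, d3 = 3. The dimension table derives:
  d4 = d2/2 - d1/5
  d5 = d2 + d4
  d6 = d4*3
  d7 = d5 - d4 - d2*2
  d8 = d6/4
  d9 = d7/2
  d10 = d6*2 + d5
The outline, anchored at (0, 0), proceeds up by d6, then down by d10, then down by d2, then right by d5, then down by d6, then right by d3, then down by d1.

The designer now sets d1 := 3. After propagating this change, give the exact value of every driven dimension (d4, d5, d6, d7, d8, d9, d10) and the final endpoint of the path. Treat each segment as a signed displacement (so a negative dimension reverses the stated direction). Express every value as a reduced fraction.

d4 = 19/10
d5 = 69/10
d6 = 57/10
d7 = -5
d8 = 57/40
d9 = -5/2
d10 = 183/10
endpoint = (99/10, -263/10)

Apply edit: d1 := 3
  d4 = d2/2 - d1/5 = 19/10
  d5 = d2 + d4 = 69/10
  d6 = d4*3 = 57/10
  d7 = d5 - d4 - d2*2 = -5
  d8 = d6/4 = 57/40
  d9 = d7/2 = -5/2
  d10 = d6*2 + d5 = 183/10
Walk from origin (0, 0):
  seg 1: up by d6 = 57/10 → (0, 57/10)
  seg 2: down by d10 = 183/10 → (0, -63/5)
  seg 3: down by d2 = 5 → (0, -88/5)
  seg 4: right by d5 = 69/10 → (69/10, -88/5)
  seg 5: down by d6 = 57/10 → (69/10, -233/10)
  seg 6: right by d3 = 3 → (99/10, -233/10)
  seg 7: down by d1 = 3 → (99/10, -263/10)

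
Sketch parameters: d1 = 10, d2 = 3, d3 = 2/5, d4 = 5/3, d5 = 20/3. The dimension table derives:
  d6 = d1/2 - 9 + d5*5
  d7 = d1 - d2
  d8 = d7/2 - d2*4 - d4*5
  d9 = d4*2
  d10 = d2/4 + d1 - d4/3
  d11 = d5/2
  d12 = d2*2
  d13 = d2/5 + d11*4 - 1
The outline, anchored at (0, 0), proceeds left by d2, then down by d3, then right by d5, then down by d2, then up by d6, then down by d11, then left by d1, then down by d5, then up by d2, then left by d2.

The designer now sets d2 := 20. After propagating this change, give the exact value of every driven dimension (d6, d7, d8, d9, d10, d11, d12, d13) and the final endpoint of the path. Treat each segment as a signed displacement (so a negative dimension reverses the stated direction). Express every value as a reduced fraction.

d6 = 88/3
d7 = -10
d8 = -280/3
d9 = 10/3
d10 = 130/9
d11 = 10/3
d12 = 40
d13 = 49/3
endpoint = (-130/3, 284/15)

Apply edit: d2 := 20
  d6 = d1/2 - 9 + d5*5 = 88/3
  d7 = d1 - d2 = -10
  d8 = d7/2 - d2*4 - d4*5 = -280/3
  d9 = d4*2 = 10/3
  d10 = d2/4 + d1 - d4/3 = 130/9
  d11 = d5/2 = 10/3
  d12 = d2*2 = 40
  d13 = d2/5 + d11*4 - 1 = 49/3
Walk from origin (0, 0):
  seg 1: left by d2 = 20 → (-20, 0)
  seg 2: down by d3 = 2/5 → (-20, -2/5)
  seg 3: right by d5 = 20/3 → (-40/3, -2/5)
  seg 4: down by d2 = 20 → (-40/3, -102/5)
  seg 5: up by d6 = 88/3 → (-40/3, 134/15)
  seg 6: down by d11 = 10/3 → (-40/3, 28/5)
  seg 7: left by d1 = 10 → (-70/3, 28/5)
  seg 8: down by d5 = 20/3 → (-70/3, -16/15)
  seg 9: up by d2 = 20 → (-70/3, 284/15)
  seg 10: left by d2 = 20 → (-130/3, 284/15)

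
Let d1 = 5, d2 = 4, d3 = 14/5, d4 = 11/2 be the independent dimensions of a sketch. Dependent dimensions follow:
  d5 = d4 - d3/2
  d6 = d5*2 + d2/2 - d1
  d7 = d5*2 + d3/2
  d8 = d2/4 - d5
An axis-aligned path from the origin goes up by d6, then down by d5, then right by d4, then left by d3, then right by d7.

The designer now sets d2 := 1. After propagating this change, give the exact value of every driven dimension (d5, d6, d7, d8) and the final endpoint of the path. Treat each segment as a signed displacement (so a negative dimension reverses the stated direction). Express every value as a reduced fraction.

Apply edit: d2 := 1
  d5 = d4 - d3/2 = 41/10
  d6 = d5*2 + d2/2 - d1 = 37/10
  d7 = d5*2 + d3/2 = 48/5
  d8 = d2/4 - d5 = -77/20
Walk from origin (0, 0):
  seg 1: up by d6 = 37/10 → (0, 37/10)
  seg 2: down by d5 = 41/10 → (0, -2/5)
  seg 3: right by d4 = 11/2 → (11/2, -2/5)
  seg 4: left by d3 = 14/5 → (27/10, -2/5)
  seg 5: right by d7 = 48/5 → (123/10, -2/5)

d5 = 41/10
d6 = 37/10
d7 = 48/5
d8 = -77/20
endpoint = (123/10, -2/5)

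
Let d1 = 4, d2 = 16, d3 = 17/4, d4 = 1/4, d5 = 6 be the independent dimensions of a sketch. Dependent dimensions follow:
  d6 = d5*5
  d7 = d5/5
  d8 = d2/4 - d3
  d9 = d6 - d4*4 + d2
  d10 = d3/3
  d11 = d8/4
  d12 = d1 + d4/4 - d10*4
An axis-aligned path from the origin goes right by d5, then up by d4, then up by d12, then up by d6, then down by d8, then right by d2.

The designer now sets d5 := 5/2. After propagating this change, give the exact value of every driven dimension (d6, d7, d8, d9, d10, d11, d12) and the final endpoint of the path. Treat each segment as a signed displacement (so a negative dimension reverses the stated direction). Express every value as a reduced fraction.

d6 = 25/2
d7 = 1/2
d8 = -1/4
d9 = 55/2
d10 = 17/12
d11 = -1/16
d12 = -77/48
endpoint = (37/2, 547/48)

Apply edit: d5 := 5/2
  d6 = d5*5 = 25/2
  d7 = d5/5 = 1/2
  d8 = d2/4 - d3 = -1/4
  d9 = d6 - d4*4 + d2 = 55/2
  d10 = d3/3 = 17/12
  d11 = d8/4 = -1/16
  d12 = d1 + d4/4 - d10*4 = -77/48
Walk from origin (0, 0):
  seg 1: right by d5 = 5/2 → (5/2, 0)
  seg 2: up by d4 = 1/4 → (5/2, 1/4)
  seg 3: up by d12 = -77/48 → (5/2, -65/48)
  seg 4: up by d6 = 25/2 → (5/2, 535/48)
  seg 5: down by d8 = -1/4 → (5/2, 547/48)
  seg 6: right by d2 = 16 → (37/2, 547/48)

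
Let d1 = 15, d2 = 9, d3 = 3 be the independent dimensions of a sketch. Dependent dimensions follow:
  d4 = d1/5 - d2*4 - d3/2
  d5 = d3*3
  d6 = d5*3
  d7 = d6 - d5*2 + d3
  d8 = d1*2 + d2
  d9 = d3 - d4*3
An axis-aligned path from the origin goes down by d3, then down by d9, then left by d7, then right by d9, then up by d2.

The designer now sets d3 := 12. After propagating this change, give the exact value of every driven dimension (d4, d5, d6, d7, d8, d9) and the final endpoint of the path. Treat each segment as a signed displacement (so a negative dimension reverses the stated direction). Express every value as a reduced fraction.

Apply edit: d3 := 12
  d4 = d1/5 - d2*4 - d3/2 = -39
  d5 = d3*3 = 36
  d6 = d5*3 = 108
  d7 = d6 - d5*2 + d3 = 48
  d8 = d1*2 + d2 = 39
  d9 = d3 - d4*3 = 129
Walk from origin (0, 0):
  seg 1: down by d3 = 12 → (0, -12)
  seg 2: down by d9 = 129 → (0, -141)
  seg 3: left by d7 = 48 → (-48, -141)
  seg 4: right by d9 = 129 → (81, -141)
  seg 5: up by d2 = 9 → (81, -132)

d4 = -39
d5 = 36
d6 = 108
d7 = 48
d8 = 39
d9 = 129
endpoint = (81, -132)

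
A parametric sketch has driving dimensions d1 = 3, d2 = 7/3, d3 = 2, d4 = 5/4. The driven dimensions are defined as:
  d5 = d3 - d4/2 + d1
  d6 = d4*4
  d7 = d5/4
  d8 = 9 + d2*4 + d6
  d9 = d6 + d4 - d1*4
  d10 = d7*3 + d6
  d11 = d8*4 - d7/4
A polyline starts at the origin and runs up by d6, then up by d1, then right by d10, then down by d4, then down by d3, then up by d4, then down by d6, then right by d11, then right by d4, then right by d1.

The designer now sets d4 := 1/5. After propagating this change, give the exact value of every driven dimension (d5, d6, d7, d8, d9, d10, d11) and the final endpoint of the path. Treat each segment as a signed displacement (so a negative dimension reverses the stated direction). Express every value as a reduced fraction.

Apply edit: d4 := 1/5
  d5 = d3 - d4/2 + d1 = 49/10
  d6 = d4*4 = 4/5
  d7 = d5/4 = 49/40
  d8 = 9 + d2*4 + d6 = 287/15
  d9 = d6 + d4 - d1*4 = -11
  d10 = d7*3 + d6 = 179/40
  d11 = d8*4 - d7/4 = 36589/480
Walk from origin (0, 0):
  seg 1: up by d6 = 4/5 → (0, 4/5)
  seg 2: up by d1 = 3 → (0, 19/5)
  seg 3: right by d10 = 179/40 → (179/40, 19/5)
  seg 4: down by d4 = 1/5 → (179/40, 18/5)
  seg 5: down by d3 = 2 → (179/40, 8/5)
  seg 6: up by d4 = 1/5 → (179/40, 9/5)
  seg 7: down by d6 = 4/5 → (179/40, 1)
  seg 8: right by d11 = 36589/480 → (38737/480, 1)
  seg 9: right by d4 = 1/5 → (38833/480, 1)
  seg 10: right by d1 = 3 → (40273/480, 1)

d5 = 49/10
d6 = 4/5
d7 = 49/40
d8 = 287/15
d9 = -11
d10 = 179/40
d11 = 36589/480
endpoint = (40273/480, 1)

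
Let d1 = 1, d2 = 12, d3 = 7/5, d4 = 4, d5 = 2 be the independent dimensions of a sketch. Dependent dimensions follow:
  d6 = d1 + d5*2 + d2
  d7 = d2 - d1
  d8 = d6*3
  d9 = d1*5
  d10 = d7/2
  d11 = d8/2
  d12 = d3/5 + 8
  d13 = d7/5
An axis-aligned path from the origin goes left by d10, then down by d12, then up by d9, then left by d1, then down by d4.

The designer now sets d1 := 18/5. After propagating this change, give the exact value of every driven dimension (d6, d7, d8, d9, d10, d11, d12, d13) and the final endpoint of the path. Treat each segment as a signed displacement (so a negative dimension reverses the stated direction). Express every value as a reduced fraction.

d6 = 98/5
d7 = 42/5
d8 = 294/5
d9 = 18
d10 = 21/5
d11 = 147/5
d12 = 207/25
d13 = 42/25
endpoint = (-39/5, 143/25)

Apply edit: d1 := 18/5
  d6 = d1 + d5*2 + d2 = 98/5
  d7 = d2 - d1 = 42/5
  d8 = d6*3 = 294/5
  d9 = d1*5 = 18
  d10 = d7/2 = 21/5
  d11 = d8/2 = 147/5
  d12 = d3/5 + 8 = 207/25
  d13 = d7/5 = 42/25
Walk from origin (0, 0):
  seg 1: left by d10 = 21/5 → (-21/5, 0)
  seg 2: down by d12 = 207/25 → (-21/5, -207/25)
  seg 3: up by d9 = 18 → (-21/5, 243/25)
  seg 4: left by d1 = 18/5 → (-39/5, 243/25)
  seg 5: down by d4 = 4 → (-39/5, 143/25)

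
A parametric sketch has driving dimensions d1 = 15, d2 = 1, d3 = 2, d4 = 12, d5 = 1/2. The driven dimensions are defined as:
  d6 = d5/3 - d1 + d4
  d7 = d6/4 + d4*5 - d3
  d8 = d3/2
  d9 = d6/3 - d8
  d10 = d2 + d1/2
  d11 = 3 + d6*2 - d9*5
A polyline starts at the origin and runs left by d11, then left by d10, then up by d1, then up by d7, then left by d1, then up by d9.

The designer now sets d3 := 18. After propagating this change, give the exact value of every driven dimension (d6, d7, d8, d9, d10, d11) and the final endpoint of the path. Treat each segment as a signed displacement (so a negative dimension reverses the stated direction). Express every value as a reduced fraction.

Apply edit: d3 := 18
  d6 = d5/3 - d1 + d4 = -17/6
  d7 = d6/4 + d4*5 - d3 = 991/24
  d8 = d3/2 = 9
  d9 = d6/3 - d8 = -179/18
  d10 = d2 + d1/2 = 17/2
  d11 = 3 + d6*2 - d9*5 = 847/18
Walk from origin (0, 0):
  seg 1: left by d11 = 847/18 → (-847/18, 0)
  seg 2: left by d10 = 17/2 → (-500/9, 0)
  seg 3: up by d1 = 15 → (-500/9, 15)
  seg 4: up by d7 = 991/24 → (-500/9, 1351/24)
  seg 5: left by d1 = 15 → (-635/9, 1351/24)
  seg 6: up by d9 = -179/18 → (-635/9, 3337/72)

d6 = -17/6
d7 = 991/24
d8 = 9
d9 = -179/18
d10 = 17/2
d11 = 847/18
endpoint = (-635/9, 3337/72)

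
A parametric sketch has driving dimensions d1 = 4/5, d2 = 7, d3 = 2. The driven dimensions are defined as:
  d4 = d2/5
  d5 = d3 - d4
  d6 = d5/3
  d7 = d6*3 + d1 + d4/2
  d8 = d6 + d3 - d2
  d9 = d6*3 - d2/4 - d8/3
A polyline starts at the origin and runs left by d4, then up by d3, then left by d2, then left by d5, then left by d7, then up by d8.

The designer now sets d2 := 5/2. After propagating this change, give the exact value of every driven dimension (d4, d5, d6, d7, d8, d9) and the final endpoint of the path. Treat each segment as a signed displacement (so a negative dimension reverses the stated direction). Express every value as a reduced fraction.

d4 = 1/2
d5 = 3/2
d6 = 1/2
d7 = 51/20
d8 = 0
d9 = 7/8
endpoint = (-141/20, 2)

Apply edit: d2 := 5/2
  d4 = d2/5 = 1/2
  d5 = d3 - d4 = 3/2
  d6 = d5/3 = 1/2
  d7 = d6*3 + d1 + d4/2 = 51/20
  d8 = d6 + d3 - d2 = 0
  d9 = d6*3 - d2/4 - d8/3 = 7/8
Walk from origin (0, 0):
  seg 1: left by d4 = 1/2 → (-1/2, 0)
  seg 2: up by d3 = 2 → (-1/2, 2)
  seg 3: left by d2 = 5/2 → (-3, 2)
  seg 4: left by d5 = 3/2 → (-9/2, 2)
  seg 5: left by d7 = 51/20 → (-141/20, 2)
  seg 6: up by d8 = 0 → (-141/20, 2)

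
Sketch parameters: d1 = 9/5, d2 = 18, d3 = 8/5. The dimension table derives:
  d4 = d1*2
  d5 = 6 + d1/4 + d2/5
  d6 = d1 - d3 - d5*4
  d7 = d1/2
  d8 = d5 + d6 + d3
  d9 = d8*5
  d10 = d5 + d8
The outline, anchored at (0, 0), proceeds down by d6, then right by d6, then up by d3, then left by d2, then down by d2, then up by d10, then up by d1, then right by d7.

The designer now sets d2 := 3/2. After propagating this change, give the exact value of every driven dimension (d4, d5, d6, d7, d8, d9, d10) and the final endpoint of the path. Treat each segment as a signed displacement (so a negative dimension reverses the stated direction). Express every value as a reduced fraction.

d4 = 18/5
d5 = 27/4
d6 = -134/5
d7 = 9/10
d8 = -369/20
d9 = -369/4
d10 = -117/10
endpoint = (-137/5, 17)

Apply edit: d2 := 3/2
  d4 = d1*2 = 18/5
  d5 = 6 + d1/4 + d2/5 = 27/4
  d6 = d1 - d3 - d5*4 = -134/5
  d7 = d1/2 = 9/10
  d8 = d5 + d6 + d3 = -369/20
  d9 = d8*5 = -369/4
  d10 = d5 + d8 = -117/10
Walk from origin (0, 0):
  seg 1: down by d6 = -134/5 → (0, 134/5)
  seg 2: right by d6 = -134/5 → (-134/5, 134/5)
  seg 3: up by d3 = 8/5 → (-134/5, 142/5)
  seg 4: left by d2 = 3/2 → (-283/10, 142/5)
  seg 5: down by d2 = 3/2 → (-283/10, 269/10)
  seg 6: up by d10 = -117/10 → (-283/10, 76/5)
  seg 7: up by d1 = 9/5 → (-283/10, 17)
  seg 8: right by d7 = 9/10 → (-137/5, 17)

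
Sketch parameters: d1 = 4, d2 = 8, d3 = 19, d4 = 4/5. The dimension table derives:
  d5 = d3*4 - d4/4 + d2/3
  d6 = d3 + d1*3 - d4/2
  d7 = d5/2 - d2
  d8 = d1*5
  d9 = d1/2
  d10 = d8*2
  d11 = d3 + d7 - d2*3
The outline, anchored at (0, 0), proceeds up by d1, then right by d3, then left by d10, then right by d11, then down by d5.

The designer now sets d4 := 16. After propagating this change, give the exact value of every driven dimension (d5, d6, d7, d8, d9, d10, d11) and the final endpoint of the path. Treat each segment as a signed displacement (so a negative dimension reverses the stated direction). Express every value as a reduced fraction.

Apply edit: d4 := 16
  d5 = d3*4 - d4/4 + d2/3 = 224/3
  d6 = d3 + d1*3 - d4/2 = 23
  d7 = d5/2 - d2 = 88/3
  d8 = d1*5 = 20
  d9 = d1/2 = 2
  d10 = d8*2 = 40
  d11 = d3 + d7 - d2*3 = 73/3
Walk from origin (0, 0):
  seg 1: up by d1 = 4 → (0, 4)
  seg 2: right by d3 = 19 → (19, 4)
  seg 3: left by d10 = 40 → (-21, 4)
  seg 4: right by d11 = 73/3 → (10/3, 4)
  seg 5: down by d5 = 224/3 → (10/3, -212/3)

d5 = 224/3
d6 = 23
d7 = 88/3
d8 = 20
d9 = 2
d10 = 40
d11 = 73/3
endpoint = (10/3, -212/3)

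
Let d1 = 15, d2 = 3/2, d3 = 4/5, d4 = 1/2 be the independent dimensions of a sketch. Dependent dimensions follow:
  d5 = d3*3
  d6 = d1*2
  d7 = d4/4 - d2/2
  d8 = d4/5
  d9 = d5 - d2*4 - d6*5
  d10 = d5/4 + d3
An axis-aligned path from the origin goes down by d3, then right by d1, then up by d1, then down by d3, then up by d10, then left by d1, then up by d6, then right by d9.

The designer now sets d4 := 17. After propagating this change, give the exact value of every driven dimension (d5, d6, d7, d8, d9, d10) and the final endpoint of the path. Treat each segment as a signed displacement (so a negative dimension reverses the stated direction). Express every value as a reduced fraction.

d5 = 12/5
d6 = 30
d7 = 7/2
d8 = 17/5
d9 = -768/5
d10 = 7/5
endpoint = (-768/5, 224/5)

Apply edit: d4 := 17
  d5 = d3*3 = 12/5
  d6 = d1*2 = 30
  d7 = d4/4 - d2/2 = 7/2
  d8 = d4/5 = 17/5
  d9 = d5 - d2*4 - d6*5 = -768/5
  d10 = d5/4 + d3 = 7/5
Walk from origin (0, 0):
  seg 1: down by d3 = 4/5 → (0, -4/5)
  seg 2: right by d1 = 15 → (15, -4/5)
  seg 3: up by d1 = 15 → (15, 71/5)
  seg 4: down by d3 = 4/5 → (15, 67/5)
  seg 5: up by d10 = 7/5 → (15, 74/5)
  seg 6: left by d1 = 15 → (0, 74/5)
  seg 7: up by d6 = 30 → (0, 224/5)
  seg 8: right by d9 = -768/5 → (-768/5, 224/5)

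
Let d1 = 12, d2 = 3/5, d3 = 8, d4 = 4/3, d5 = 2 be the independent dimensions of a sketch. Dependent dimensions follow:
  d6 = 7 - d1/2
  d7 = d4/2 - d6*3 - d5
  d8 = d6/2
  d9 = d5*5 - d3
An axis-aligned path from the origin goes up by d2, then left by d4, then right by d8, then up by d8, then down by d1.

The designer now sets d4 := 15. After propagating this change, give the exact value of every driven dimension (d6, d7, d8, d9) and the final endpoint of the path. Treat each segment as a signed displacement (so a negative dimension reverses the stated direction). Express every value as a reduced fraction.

Apply edit: d4 := 15
  d6 = 7 - d1/2 = 1
  d7 = d4/2 - d6*3 - d5 = 5/2
  d8 = d6/2 = 1/2
  d9 = d5*5 - d3 = 2
Walk from origin (0, 0):
  seg 1: up by d2 = 3/5 → (0, 3/5)
  seg 2: left by d4 = 15 → (-15, 3/5)
  seg 3: right by d8 = 1/2 → (-29/2, 3/5)
  seg 4: up by d8 = 1/2 → (-29/2, 11/10)
  seg 5: down by d1 = 12 → (-29/2, -109/10)

d6 = 1
d7 = 5/2
d8 = 1/2
d9 = 2
endpoint = (-29/2, -109/10)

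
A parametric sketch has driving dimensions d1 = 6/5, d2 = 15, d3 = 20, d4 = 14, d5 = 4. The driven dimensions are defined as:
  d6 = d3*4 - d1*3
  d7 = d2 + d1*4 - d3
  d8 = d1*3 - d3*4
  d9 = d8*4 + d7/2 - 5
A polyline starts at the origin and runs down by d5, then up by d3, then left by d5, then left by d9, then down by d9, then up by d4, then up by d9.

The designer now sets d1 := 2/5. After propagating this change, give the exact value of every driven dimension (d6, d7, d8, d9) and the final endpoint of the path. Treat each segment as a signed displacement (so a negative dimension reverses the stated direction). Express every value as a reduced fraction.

Apply edit: d1 := 2/5
  d6 = d3*4 - d1*3 = 394/5
  d7 = d2 + d1*4 - d3 = -17/5
  d8 = d1*3 - d3*4 = -394/5
  d9 = d8*4 + d7/2 - 5 = -3219/10
Walk from origin (0, 0):
  seg 1: down by d5 = 4 → (0, -4)
  seg 2: up by d3 = 20 → (0, 16)
  seg 3: left by d5 = 4 → (-4, 16)
  seg 4: left by d9 = -3219/10 → (3179/10, 16)
  seg 5: down by d9 = -3219/10 → (3179/10, 3379/10)
  seg 6: up by d4 = 14 → (3179/10, 3519/10)
  seg 7: up by d9 = -3219/10 → (3179/10, 30)

d6 = 394/5
d7 = -17/5
d8 = -394/5
d9 = -3219/10
endpoint = (3179/10, 30)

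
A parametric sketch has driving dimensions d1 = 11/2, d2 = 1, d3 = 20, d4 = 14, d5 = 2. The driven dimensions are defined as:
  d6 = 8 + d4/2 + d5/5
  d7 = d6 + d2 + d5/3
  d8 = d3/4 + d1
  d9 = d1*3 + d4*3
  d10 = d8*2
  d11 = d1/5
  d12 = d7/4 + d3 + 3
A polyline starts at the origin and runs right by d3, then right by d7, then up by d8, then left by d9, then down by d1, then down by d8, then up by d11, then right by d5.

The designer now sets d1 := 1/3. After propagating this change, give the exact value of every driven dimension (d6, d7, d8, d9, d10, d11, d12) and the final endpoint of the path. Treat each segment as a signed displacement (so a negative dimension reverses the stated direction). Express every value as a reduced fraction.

Apply edit: d1 := 1/3
  d6 = 8 + d4/2 + d5/5 = 77/5
  d7 = d6 + d2 + d5/3 = 256/15
  d8 = d3/4 + d1 = 16/3
  d9 = d1*3 + d4*3 = 43
  d10 = d8*2 = 32/3
  d11 = d1/5 = 1/15
  d12 = d7/4 + d3 + 3 = 409/15
Walk from origin (0, 0):
  seg 1: right by d3 = 20 → (20, 0)
  seg 2: right by d7 = 256/15 → (556/15, 0)
  seg 3: up by d8 = 16/3 → (556/15, 16/3)
  seg 4: left by d9 = 43 → (-89/15, 16/3)
  seg 5: down by d1 = 1/3 → (-89/15, 5)
  seg 6: down by d8 = 16/3 → (-89/15, -1/3)
  seg 7: up by d11 = 1/15 → (-89/15, -4/15)
  seg 8: right by d5 = 2 → (-59/15, -4/15)

d6 = 77/5
d7 = 256/15
d8 = 16/3
d9 = 43
d10 = 32/3
d11 = 1/15
d12 = 409/15
endpoint = (-59/15, -4/15)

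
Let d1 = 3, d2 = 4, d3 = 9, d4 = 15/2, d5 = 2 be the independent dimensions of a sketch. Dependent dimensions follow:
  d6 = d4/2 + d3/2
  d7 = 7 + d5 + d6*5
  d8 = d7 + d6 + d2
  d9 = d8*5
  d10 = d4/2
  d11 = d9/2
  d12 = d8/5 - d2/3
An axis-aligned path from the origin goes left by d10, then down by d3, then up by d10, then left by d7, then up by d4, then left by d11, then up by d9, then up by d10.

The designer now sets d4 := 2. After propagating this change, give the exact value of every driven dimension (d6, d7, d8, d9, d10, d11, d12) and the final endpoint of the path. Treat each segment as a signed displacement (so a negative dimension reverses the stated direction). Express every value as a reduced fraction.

Apply edit: d4 := 2
  d6 = d4/2 + d3/2 = 11/2
  d7 = 7 + d5 + d6*5 = 73/2
  d8 = d7 + d6 + d2 = 46
  d9 = d8*5 = 230
  d10 = d4/2 = 1
  d11 = d9/2 = 115
  d12 = d8/5 - d2/3 = 118/15
Walk from origin (0, 0):
  seg 1: left by d10 = 1 → (-1, 0)
  seg 2: down by d3 = 9 → (-1, -9)
  seg 3: up by d10 = 1 → (-1, -8)
  seg 4: left by d7 = 73/2 → (-75/2, -8)
  seg 5: up by d4 = 2 → (-75/2, -6)
  seg 6: left by d11 = 115 → (-305/2, -6)
  seg 7: up by d9 = 230 → (-305/2, 224)
  seg 8: up by d10 = 1 → (-305/2, 225)

d6 = 11/2
d7 = 73/2
d8 = 46
d9 = 230
d10 = 1
d11 = 115
d12 = 118/15
endpoint = (-305/2, 225)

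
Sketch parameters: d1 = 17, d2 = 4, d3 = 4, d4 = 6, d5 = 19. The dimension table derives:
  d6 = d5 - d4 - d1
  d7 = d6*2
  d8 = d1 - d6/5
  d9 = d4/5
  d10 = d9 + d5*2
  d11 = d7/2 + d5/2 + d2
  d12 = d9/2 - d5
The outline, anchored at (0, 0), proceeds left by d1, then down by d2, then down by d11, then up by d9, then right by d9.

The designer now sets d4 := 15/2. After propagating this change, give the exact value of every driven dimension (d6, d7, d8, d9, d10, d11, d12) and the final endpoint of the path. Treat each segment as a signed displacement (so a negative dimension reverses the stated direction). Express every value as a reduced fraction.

d6 = -11/2
d7 = -11
d8 = 181/10
d9 = 3/2
d10 = 79/2
d11 = 8
d12 = -73/4
endpoint = (-31/2, -21/2)

Apply edit: d4 := 15/2
  d6 = d5 - d4 - d1 = -11/2
  d7 = d6*2 = -11
  d8 = d1 - d6/5 = 181/10
  d9 = d4/5 = 3/2
  d10 = d9 + d5*2 = 79/2
  d11 = d7/2 + d5/2 + d2 = 8
  d12 = d9/2 - d5 = -73/4
Walk from origin (0, 0):
  seg 1: left by d1 = 17 → (-17, 0)
  seg 2: down by d2 = 4 → (-17, -4)
  seg 3: down by d11 = 8 → (-17, -12)
  seg 4: up by d9 = 3/2 → (-17, -21/2)
  seg 5: right by d9 = 3/2 → (-31/2, -21/2)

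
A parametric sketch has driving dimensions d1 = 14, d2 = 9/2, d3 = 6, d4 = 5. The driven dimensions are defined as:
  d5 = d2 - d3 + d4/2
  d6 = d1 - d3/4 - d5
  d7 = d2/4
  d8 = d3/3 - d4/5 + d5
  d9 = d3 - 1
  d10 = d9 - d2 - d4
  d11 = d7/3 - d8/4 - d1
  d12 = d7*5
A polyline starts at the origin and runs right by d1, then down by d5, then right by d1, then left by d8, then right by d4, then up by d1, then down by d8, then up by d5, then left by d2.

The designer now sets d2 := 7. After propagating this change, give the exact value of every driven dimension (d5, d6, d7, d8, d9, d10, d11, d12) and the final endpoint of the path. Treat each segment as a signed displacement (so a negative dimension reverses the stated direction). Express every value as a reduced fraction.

Apply edit: d2 := 7
  d5 = d2 - d3 + d4/2 = 7/2
  d6 = d1 - d3/4 - d5 = 9
  d7 = d2/4 = 7/4
  d8 = d3/3 - d4/5 + d5 = 9/2
  d9 = d3 - 1 = 5
  d10 = d9 - d2 - d4 = -7
  d11 = d7/3 - d8/4 - d1 = -349/24
  d12 = d7*5 = 35/4
Walk from origin (0, 0):
  seg 1: right by d1 = 14 → (14, 0)
  seg 2: down by d5 = 7/2 → (14, -7/2)
  seg 3: right by d1 = 14 → (28, -7/2)
  seg 4: left by d8 = 9/2 → (47/2, -7/2)
  seg 5: right by d4 = 5 → (57/2, -7/2)
  seg 6: up by d1 = 14 → (57/2, 21/2)
  seg 7: down by d8 = 9/2 → (57/2, 6)
  seg 8: up by d5 = 7/2 → (57/2, 19/2)
  seg 9: left by d2 = 7 → (43/2, 19/2)

d5 = 7/2
d6 = 9
d7 = 7/4
d8 = 9/2
d9 = 5
d10 = -7
d11 = -349/24
d12 = 35/4
endpoint = (43/2, 19/2)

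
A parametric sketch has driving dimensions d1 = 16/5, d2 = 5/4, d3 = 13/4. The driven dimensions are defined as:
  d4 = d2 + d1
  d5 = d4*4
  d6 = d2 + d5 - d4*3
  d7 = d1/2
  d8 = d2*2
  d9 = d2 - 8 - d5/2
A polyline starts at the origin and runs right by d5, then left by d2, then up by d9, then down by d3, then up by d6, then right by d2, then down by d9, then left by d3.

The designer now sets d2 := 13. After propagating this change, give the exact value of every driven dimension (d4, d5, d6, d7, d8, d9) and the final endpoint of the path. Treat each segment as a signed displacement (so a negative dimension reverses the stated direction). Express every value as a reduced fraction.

Apply edit: d2 := 13
  d4 = d2 + d1 = 81/5
  d5 = d4*4 = 324/5
  d6 = d2 + d5 - d4*3 = 146/5
  d7 = d1/2 = 8/5
  d8 = d2*2 = 26
  d9 = d2 - 8 - d5/2 = -137/5
Walk from origin (0, 0):
  seg 1: right by d5 = 324/5 → (324/5, 0)
  seg 2: left by d2 = 13 → (259/5, 0)
  seg 3: up by d9 = -137/5 → (259/5, -137/5)
  seg 4: down by d3 = 13/4 → (259/5, -613/20)
  seg 5: up by d6 = 146/5 → (259/5, -29/20)
  seg 6: right by d2 = 13 → (324/5, -29/20)
  seg 7: down by d9 = -137/5 → (324/5, 519/20)
  seg 8: left by d3 = 13/4 → (1231/20, 519/20)

d4 = 81/5
d5 = 324/5
d6 = 146/5
d7 = 8/5
d8 = 26
d9 = -137/5
endpoint = (1231/20, 519/20)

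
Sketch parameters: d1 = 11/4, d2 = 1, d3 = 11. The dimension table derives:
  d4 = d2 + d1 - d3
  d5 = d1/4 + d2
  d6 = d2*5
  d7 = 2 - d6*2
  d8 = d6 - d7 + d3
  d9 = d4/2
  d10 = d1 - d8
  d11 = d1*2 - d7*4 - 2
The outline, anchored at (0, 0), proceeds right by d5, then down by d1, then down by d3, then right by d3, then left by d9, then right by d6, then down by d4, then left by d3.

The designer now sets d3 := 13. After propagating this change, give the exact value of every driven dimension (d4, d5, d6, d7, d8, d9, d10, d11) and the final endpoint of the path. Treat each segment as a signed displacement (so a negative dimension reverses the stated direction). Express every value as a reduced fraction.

Apply edit: d3 := 13
  d4 = d2 + d1 - d3 = -37/4
  d5 = d1/4 + d2 = 27/16
  d6 = d2*5 = 5
  d7 = 2 - d6*2 = -8
  d8 = d6 - d7 + d3 = 26
  d9 = d4/2 = -37/8
  d10 = d1 - d8 = -93/4
  d11 = d1*2 - d7*4 - 2 = 71/2
Walk from origin (0, 0):
  seg 1: right by d5 = 27/16 → (27/16, 0)
  seg 2: down by d1 = 11/4 → (27/16, -11/4)
  seg 3: down by d3 = 13 → (27/16, -63/4)
  seg 4: right by d3 = 13 → (235/16, -63/4)
  seg 5: left by d9 = -37/8 → (309/16, -63/4)
  seg 6: right by d6 = 5 → (389/16, -63/4)
  seg 7: down by d4 = -37/4 → (389/16, -13/2)
  seg 8: left by d3 = 13 → (181/16, -13/2)

d4 = -37/4
d5 = 27/16
d6 = 5
d7 = -8
d8 = 26
d9 = -37/8
d10 = -93/4
d11 = 71/2
endpoint = (181/16, -13/2)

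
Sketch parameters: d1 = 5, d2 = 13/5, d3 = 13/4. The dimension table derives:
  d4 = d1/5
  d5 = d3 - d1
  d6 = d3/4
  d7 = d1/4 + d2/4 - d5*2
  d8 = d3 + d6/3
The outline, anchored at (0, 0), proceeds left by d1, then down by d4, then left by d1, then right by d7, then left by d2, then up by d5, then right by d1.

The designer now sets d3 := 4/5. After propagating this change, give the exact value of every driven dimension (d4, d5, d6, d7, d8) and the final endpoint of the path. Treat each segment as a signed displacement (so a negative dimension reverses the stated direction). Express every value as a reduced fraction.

d4 = 1
d5 = -21/5
d6 = 1/5
d7 = 103/10
d8 = 13/15
endpoint = (27/10, -26/5)

Apply edit: d3 := 4/5
  d4 = d1/5 = 1
  d5 = d3 - d1 = -21/5
  d6 = d3/4 = 1/5
  d7 = d1/4 + d2/4 - d5*2 = 103/10
  d8 = d3 + d6/3 = 13/15
Walk from origin (0, 0):
  seg 1: left by d1 = 5 → (-5, 0)
  seg 2: down by d4 = 1 → (-5, -1)
  seg 3: left by d1 = 5 → (-10, -1)
  seg 4: right by d7 = 103/10 → (3/10, -1)
  seg 5: left by d2 = 13/5 → (-23/10, -1)
  seg 6: up by d5 = -21/5 → (-23/10, -26/5)
  seg 7: right by d1 = 5 → (27/10, -26/5)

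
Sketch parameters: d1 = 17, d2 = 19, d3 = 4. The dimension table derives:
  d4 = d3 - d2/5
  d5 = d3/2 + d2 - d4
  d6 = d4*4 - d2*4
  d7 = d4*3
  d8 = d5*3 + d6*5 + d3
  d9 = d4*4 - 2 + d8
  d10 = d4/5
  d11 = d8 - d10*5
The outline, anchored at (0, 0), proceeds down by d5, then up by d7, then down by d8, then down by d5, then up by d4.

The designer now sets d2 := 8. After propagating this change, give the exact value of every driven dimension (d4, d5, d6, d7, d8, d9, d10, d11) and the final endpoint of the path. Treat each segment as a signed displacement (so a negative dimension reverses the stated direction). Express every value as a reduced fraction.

Apply edit: d2 := 8
  d4 = d3 - d2/5 = 12/5
  d5 = d3/2 + d2 - d4 = 38/5
  d6 = d4*4 - d2*4 = -112/5
  d7 = d4*3 = 36/5
  d8 = d5*3 + d6*5 + d3 = -426/5
  d9 = d4*4 - 2 + d8 = -388/5
  d10 = d4/5 = 12/25
  d11 = d8 - d10*5 = -438/5
Walk from origin (0, 0):
  seg 1: down by d5 = 38/5 → (0, -38/5)
  seg 2: up by d7 = 36/5 → (0, -2/5)
  seg 3: down by d8 = -426/5 → (0, 424/5)
  seg 4: down by d5 = 38/5 → (0, 386/5)
  seg 5: up by d4 = 12/5 → (0, 398/5)

d4 = 12/5
d5 = 38/5
d6 = -112/5
d7 = 36/5
d8 = -426/5
d9 = -388/5
d10 = 12/25
d11 = -438/5
endpoint = (0, 398/5)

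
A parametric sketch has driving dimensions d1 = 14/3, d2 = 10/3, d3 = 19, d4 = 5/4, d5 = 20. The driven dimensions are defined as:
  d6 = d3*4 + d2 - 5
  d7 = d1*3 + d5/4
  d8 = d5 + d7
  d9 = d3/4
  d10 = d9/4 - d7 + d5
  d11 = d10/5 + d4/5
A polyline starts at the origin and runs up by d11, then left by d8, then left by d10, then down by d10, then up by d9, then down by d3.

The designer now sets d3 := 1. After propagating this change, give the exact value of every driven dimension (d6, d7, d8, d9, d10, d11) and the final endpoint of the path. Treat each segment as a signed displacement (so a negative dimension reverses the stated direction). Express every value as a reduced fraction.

Apply edit: d3 := 1
  d6 = d3*4 + d2 - 5 = 7/3
  d7 = d1*3 + d5/4 = 19
  d8 = d5 + d7 = 39
  d9 = d3/4 = 1/4
  d10 = d9/4 - d7 + d5 = 17/16
  d11 = d10/5 + d4/5 = 37/80
Walk from origin (0, 0):
  seg 1: up by d11 = 37/80 → (0, 37/80)
  seg 2: left by d8 = 39 → (-39, 37/80)
  seg 3: left by d10 = 17/16 → (-641/16, 37/80)
  seg 4: down by d10 = 17/16 → (-641/16, -3/5)
  seg 5: up by d9 = 1/4 → (-641/16, -7/20)
  seg 6: down by d3 = 1 → (-641/16, -27/20)

d6 = 7/3
d7 = 19
d8 = 39
d9 = 1/4
d10 = 17/16
d11 = 37/80
endpoint = (-641/16, -27/20)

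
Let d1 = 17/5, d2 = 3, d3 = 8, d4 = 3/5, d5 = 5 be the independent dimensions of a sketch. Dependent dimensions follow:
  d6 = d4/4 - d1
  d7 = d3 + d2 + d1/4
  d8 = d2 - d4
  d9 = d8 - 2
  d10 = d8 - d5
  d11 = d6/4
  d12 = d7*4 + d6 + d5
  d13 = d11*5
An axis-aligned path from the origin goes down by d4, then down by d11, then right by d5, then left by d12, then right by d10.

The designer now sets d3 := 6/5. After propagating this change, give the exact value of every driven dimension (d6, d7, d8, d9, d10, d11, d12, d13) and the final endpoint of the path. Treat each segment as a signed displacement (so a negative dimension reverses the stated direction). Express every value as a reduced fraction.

Apply edit: d3 := 6/5
  d6 = d4/4 - d1 = -13/4
  d7 = d3 + d2 + d1/4 = 101/20
  d8 = d2 - d4 = 12/5
  d9 = d8 - 2 = 2/5
  d10 = d8 - d5 = -13/5
  d11 = d6/4 = -13/16
  d12 = d7*4 + d6 + d5 = 439/20
  d13 = d11*5 = -65/16
Walk from origin (0, 0):
  seg 1: down by d4 = 3/5 → (0, -3/5)
  seg 2: down by d11 = -13/16 → (0, 17/80)
  seg 3: right by d5 = 5 → (5, 17/80)
  seg 4: left by d12 = 439/20 → (-339/20, 17/80)
  seg 5: right by d10 = -13/5 → (-391/20, 17/80)

d6 = -13/4
d7 = 101/20
d8 = 12/5
d9 = 2/5
d10 = -13/5
d11 = -13/16
d12 = 439/20
d13 = -65/16
endpoint = (-391/20, 17/80)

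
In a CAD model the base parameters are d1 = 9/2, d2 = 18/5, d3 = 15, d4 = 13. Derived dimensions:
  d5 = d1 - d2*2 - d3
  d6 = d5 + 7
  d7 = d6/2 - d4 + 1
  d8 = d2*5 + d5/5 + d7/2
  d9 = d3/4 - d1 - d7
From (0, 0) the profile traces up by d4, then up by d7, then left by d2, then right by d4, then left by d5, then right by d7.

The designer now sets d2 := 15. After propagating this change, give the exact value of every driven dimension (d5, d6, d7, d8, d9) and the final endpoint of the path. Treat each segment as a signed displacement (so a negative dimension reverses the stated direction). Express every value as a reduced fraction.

d5 = -81/2
d6 = -67/2
d7 = -115/4
d8 = 2101/40
d9 = 28
endpoint = (39/4, -63/4)

Apply edit: d2 := 15
  d5 = d1 - d2*2 - d3 = -81/2
  d6 = d5 + 7 = -67/2
  d7 = d6/2 - d4 + 1 = -115/4
  d8 = d2*5 + d5/5 + d7/2 = 2101/40
  d9 = d3/4 - d1 - d7 = 28
Walk from origin (0, 0):
  seg 1: up by d4 = 13 → (0, 13)
  seg 2: up by d7 = -115/4 → (0, -63/4)
  seg 3: left by d2 = 15 → (-15, -63/4)
  seg 4: right by d4 = 13 → (-2, -63/4)
  seg 5: left by d5 = -81/2 → (77/2, -63/4)
  seg 6: right by d7 = -115/4 → (39/4, -63/4)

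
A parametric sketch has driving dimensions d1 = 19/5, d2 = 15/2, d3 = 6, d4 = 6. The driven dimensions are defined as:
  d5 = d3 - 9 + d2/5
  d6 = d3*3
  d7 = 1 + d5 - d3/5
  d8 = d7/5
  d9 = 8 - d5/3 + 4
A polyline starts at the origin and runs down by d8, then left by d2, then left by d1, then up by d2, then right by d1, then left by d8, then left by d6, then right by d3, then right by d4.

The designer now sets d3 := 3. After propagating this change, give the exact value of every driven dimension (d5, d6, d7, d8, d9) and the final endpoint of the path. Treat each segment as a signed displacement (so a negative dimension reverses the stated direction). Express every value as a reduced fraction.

d5 = -9/2
d6 = 9
d7 = -41/10
d8 = -41/50
d9 = 27/2
endpoint = (-167/25, 208/25)

Apply edit: d3 := 3
  d5 = d3 - 9 + d2/5 = -9/2
  d6 = d3*3 = 9
  d7 = 1 + d5 - d3/5 = -41/10
  d8 = d7/5 = -41/50
  d9 = 8 - d5/3 + 4 = 27/2
Walk from origin (0, 0):
  seg 1: down by d8 = -41/50 → (0, 41/50)
  seg 2: left by d2 = 15/2 → (-15/2, 41/50)
  seg 3: left by d1 = 19/5 → (-113/10, 41/50)
  seg 4: up by d2 = 15/2 → (-113/10, 208/25)
  seg 5: right by d1 = 19/5 → (-15/2, 208/25)
  seg 6: left by d8 = -41/50 → (-167/25, 208/25)
  seg 7: left by d6 = 9 → (-392/25, 208/25)
  seg 8: right by d3 = 3 → (-317/25, 208/25)
  seg 9: right by d4 = 6 → (-167/25, 208/25)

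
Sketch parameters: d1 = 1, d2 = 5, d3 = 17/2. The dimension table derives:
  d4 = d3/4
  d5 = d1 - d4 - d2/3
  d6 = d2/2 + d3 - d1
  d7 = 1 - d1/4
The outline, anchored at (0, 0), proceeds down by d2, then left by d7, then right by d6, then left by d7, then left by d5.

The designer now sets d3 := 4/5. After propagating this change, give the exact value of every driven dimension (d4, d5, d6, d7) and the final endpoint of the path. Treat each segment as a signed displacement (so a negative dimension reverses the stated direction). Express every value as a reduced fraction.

d4 = 1/5
d5 = -13/15
d6 = 23/10
d7 = 3/4
endpoint = (5/3, -5)

Apply edit: d3 := 4/5
  d4 = d3/4 = 1/5
  d5 = d1 - d4 - d2/3 = -13/15
  d6 = d2/2 + d3 - d1 = 23/10
  d7 = 1 - d1/4 = 3/4
Walk from origin (0, 0):
  seg 1: down by d2 = 5 → (0, -5)
  seg 2: left by d7 = 3/4 → (-3/4, -5)
  seg 3: right by d6 = 23/10 → (31/20, -5)
  seg 4: left by d7 = 3/4 → (4/5, -5)
  seg 5: left by d5 = -13/15 → (5/3, -5)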